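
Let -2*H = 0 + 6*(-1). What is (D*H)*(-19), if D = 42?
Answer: -2394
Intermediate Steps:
H = 3 (H = -(0 + 6*(-1))/2 = -(0 - 6)/2 = -½*(-6) = 3)
(D*H)*(-19) = (42*3)*(-19) = 126*(-19) = -2394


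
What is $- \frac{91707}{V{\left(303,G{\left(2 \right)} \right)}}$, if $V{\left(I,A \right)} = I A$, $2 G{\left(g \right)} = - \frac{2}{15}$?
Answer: $\frac{458535}{101} \approx 4540.0$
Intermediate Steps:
$G{\left(g \right)} = - \frac{1}{15}$ ($G{\left(g \right)} = \frac{\left(-2\right) \frac{1}{15}}{2} = \frac{1}{2} \left(- \frac{2}{15}\right) = - \frac{1}{15}$)
$V{\left(I,A \right)} = A I$
$- \frac{91707}{V{\left(303,G{\left(2 \right)} \right)}} = - \frac{91707}{\left(- \frac{1}{15}\right) 303} = - \frac{91707}{- \frac{101}{5}} = \left(-91707\right) \left(- \frac{5}{101}\right) = \frac{458535}{101}$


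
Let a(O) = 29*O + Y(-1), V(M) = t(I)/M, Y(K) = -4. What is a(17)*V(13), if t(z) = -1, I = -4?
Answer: -489/13 ≈ -37.615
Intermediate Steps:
V(M) = -1/M
a(O) = -4 + 29*O (a(O) = 29*O - 4 = -4 + 29*O)
a(17)*V(13) = (-4 + 29*17)*(-1/13) = (-4 + 493)*(-1*1/13) = 489*(-1/13) = -489/13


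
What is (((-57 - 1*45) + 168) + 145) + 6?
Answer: 217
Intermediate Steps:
(((-57 - 1*45) + 168) + 145) + 6 = (((-57 - 45) + 168) + 145) + 6 = ((-102 + 168) + 145) + 6 = (66 + 145) + 6 = 211 + 6 = 217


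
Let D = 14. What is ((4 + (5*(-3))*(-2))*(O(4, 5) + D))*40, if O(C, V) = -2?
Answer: 16320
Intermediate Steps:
((4 + (5*(-3))*(-2))*(O(4, 5) + D))*40 = ((4 + (5*(-3))*(-2))*(-2 + 14))*40 = ((4 - 15*(-2))*12)*40 = ((4 + 30)*12)*40 = (34*12)*40 = 408*40 = 16320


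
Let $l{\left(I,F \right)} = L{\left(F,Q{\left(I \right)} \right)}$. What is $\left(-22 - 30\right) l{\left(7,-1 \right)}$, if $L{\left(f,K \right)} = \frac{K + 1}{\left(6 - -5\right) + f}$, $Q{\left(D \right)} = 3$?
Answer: $- \frac{104}{5} \approx -20.8$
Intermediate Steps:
$L{\left(f,K \right)} = \frac{1 + K}{11 + f}$ ($L{\left(f,K \right)} = \frac{1 + K}{\left(6 + 5\right) + f} = \frac{1 + K}{11 + f}$)
$l{\left(I,F \right)} = \frac{4}{11 + F}$ ($l{\left(I,F \right)} = \frac{1 + 3}{11 + F} = \frac{1}{11 + F} 4 = \frac{4}{11 + F}$)
$\left(-22 - 30\right) l{\left(7,-1 \right)} = \left(-22 - 30\right) \frac{4}{11 - 1} = - 52 \cdot \frac{4}{10} = - 52 \cdot 4 \cdot \frac{1}{10} = \left(-52\right) \frac{2}{5} = - \frac{104}{5}$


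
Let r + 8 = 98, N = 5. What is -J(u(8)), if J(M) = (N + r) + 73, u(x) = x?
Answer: -168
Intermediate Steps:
r = 90 (r = -8 + 98 = 90)
J(M) = 168 (J(M) = (5 + 90) + 73 = 95 + 73 = 168)
-J(u(8)) = -1*168 = -168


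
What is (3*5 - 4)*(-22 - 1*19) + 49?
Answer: -402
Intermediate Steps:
(3*5 - 4)*(-22 - 1*19) + 49 = (15 - 4)*(-22 - 19) + 49 = 11*(-41) + 49 = -451 + 49 = -402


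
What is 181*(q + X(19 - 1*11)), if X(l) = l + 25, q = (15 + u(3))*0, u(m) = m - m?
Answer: 5973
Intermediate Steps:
u(m) = 0
q = 0 (q = (15 + 0)*0 = 15*0 = 0)
X(l) = 25 + l
181*(q + X(19 - 1*11)) = 181*(0 + (25 + (19 - 1*11))) = 181*(0 + (25 + (19 - 11))) = 181*(0 + (25 + 8)) = 181*(0 + 33) = 181*33 = 5973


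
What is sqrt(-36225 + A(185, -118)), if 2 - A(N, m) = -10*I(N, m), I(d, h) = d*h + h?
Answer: I*sqrt(255703) ≈ 505.67*I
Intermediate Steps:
I(d, h) = h + d*h
A(N, m) = 2 + 10*m*(1 + N) (A(N, m) = 2 - (-10)*m*(1 + N) = 2 + 10*m*(1 + N))
sqrt(-36225 + A(185, -118)) = sqrt(-36225 + (2 + 10*(-118)*(1 + 185))) = sqrt(-36225 + (2 + 10*(-118)*186)) = sqrt(-36225 + (2 - 219480)) = sqrt(-36225 - 219478) = sqrt(-255703) = I*sqrt(255703)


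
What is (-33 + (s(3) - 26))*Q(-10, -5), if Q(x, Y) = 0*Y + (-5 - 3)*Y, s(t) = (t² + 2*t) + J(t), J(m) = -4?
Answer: -1920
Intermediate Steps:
s(t) = -4 + t² + 2*t (s(t) = (t² + 2*t) - 4 = -4 + t² + 2*t)
Q(x, Y) = -8*Y (Q(x, Y) = 0 - 8*Y = -8*Y)
(-33 + (s(3) - 26))*Q(-10, -5) = (-33 + ((-4 + 3² + 2*3) - 26))*(-8*(-5)) = (-33 + ((-4 + 9 + 6) - 26))*40 = (-33 + (11 - 26))*40 = (-33 - 15)*40 = -48*40 = -1920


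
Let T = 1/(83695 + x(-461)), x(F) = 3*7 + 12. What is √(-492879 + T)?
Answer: I*√215954255643263/20932 ≈ 702.05*I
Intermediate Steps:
x(F) = 33 (x(F) = 21 + 12 = 33)
T = 1/83728 (T = 1/(83695 + 33) = 1/83728 ≈ 1.1943e-5)
√(-492879 + T) = √(-492879 + 1/83728) = √(-41267772911/83728) = I*√215954255643263/20932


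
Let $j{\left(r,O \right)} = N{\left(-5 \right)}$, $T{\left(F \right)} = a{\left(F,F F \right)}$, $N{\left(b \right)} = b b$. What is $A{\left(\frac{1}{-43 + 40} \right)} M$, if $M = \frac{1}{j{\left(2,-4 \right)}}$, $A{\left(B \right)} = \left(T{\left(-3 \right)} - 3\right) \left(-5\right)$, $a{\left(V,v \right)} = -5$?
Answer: $\frac{8}{5} \approx 1.6$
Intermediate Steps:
$N{\left(b \right)} = b^{2}$
$T{\left(F \right)} = -5$
$j{\left(r,O \right)} = 25$ ($j{\left(r,O \right)} = \left(-5\right)^{2} = 25$)
$A{\left(B \right)} = 40$ ($A{\left(B \right)} = \left(-5 - 3\right) \left(-5\right) = \left(-8\right) \left(-5\right) = 40$)
$M = \frac{1}{25} \approx 0.04$
$A{\left(\frac{1}{-43 + 40} \right)} M = 40 \cdot \frac{1}{25} = \frac{8}{5}$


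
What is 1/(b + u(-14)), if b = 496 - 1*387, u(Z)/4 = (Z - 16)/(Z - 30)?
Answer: 11/1229 ≈ 0.0089504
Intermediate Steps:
u(Z) = 4*(-16 + Z)/(-30 + Z) (u(Z) = 4*((Z - 16)/(Z - 30)) = 4*((-16 + Z)/(-30 + Z)) = 4*(-16 + Z)/(-30 + Z))
b = 109 (b = 496 - 387 = 109)
1/(b + u(-14)) = 1/(109 + 4*(-16 - 14)/(-30 - 14)) = 1/(109 + 4*(-30)/(-44)) = 1/(109 + 4*(-1/44)*(-30)) = 1/(109 + 30/11) = 1/(1229/11) = 11/1229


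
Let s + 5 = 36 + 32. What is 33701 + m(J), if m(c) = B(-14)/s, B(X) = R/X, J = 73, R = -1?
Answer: 29724283/882 ≈ 33701.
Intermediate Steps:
B(X) = -1/X
s = 63 (s = -5 + (36 + 32) = -5 + 68 = 63)
m(c) = 1/882 (m(c) = -1/(-14)/63 = -1*(-1/14)*(1/63) = (1/14)*(1/63) = 1/882)
33701 + m(J) = 33701 + 1/882 = 29724283/882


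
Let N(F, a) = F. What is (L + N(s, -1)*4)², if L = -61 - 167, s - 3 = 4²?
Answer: 23104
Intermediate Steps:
s = 19 (s = 3 + 4² = 3 + 16 = 19)
L = -228
(L + N(s, -1)*4)² = (-228 + 19*4)² = (-228 + 76)² = (-152)² = 23104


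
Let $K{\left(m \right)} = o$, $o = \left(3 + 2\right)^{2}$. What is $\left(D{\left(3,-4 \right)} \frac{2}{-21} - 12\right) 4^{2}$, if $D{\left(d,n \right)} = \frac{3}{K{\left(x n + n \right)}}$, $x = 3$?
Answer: $- \frac{33632}{175} \approx -192.18$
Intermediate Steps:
$o = 25$ ($o = 5^{2} = 25$)
$K{\left(m \right)} = 25$
$D{\left(d,n \right)} = \frac{3}{25}$
$\left(D{\left(3,-4 \right)} \frac{2}{-21} - 12\right) 4^{2} = \left(\frac{3 \frac{2}{-21}}{25} - 12\right) 4^{2} = \left(\frac{3 \cdot 2 \left(- \frac{1}{21}\right)}{25} - 12\right) 16 = \left(\frac{3}{25} \left(- \frac{2}{21}\right) - 12\right) 16 = \left(- \frac{2}{175} - 12\right) 16 = \left(- \frac{2102}{175}\right) 16 = - \frac{33632}{175}$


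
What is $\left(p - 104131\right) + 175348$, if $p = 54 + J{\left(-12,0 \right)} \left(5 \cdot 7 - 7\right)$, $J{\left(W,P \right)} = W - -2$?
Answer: $70991$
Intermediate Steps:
$J{\left(W,P \right)} = 2 + W$ ($J{\left(W,P \right)} = W + 2 = 2 + W$)
$p = -226$ ($p = 54 + \left(2 - 12\right) \left(5 \cdot 7 - 7\right) = 54 - 10 \left(35 - 7\right) = 54 - 280 = -226$)
$\left(p - 104131\right) + 175348 = \left(-226 - 104131\right) + 175348 = -104357 + 175348 = 70991$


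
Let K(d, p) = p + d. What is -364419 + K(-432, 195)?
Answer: -364656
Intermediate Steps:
K(d, p) = d + p
-364419 + K(-432, 195) = -364419 + (-432 + 195) = -364419 - 237 = -364656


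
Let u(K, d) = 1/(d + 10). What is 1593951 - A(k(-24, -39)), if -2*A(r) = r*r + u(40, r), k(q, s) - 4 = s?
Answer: 39864087/25 ≈ 1.5946e+6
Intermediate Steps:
u(K, d) = 1/(10 + d)
k(q, s) = 4 + s
A(r) = -r**2/2 - 1/(2*(10 + r)) (A(r) = -(r*r + 1/(10 + r))/2 = -(r**2 + 1/(10 + r))/2 = -r**2/2 - 1/(2*(10 + r)))
1593951 - A(k(-24, -39)) = 1593951 - (-1 + (4 - 39)**2*(-10 - (4 - 39)))/(2*(10 + (4 - 39))) = 1593951 - (-1 + (-35)**2*(-10 - 1*(-35)))/(2*(10 - 35)) = 1593951 - (-1 + 1225*(-10 + 35))/(2*(-25)) = 1593951 - (-1)*(-1 + 1225*25)/(2*25) = 1593951 - (-1)*(-1 + 30625)/(2*25) = 1593951 - (-1)*30624/(2*25) = 1593951 - 1*(-15312/25) = 1593951 + 15312/25 = 39864087/25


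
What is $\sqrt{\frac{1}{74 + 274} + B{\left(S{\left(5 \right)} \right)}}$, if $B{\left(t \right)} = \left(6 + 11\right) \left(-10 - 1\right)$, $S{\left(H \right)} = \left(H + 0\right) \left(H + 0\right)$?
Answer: $\frac{5 i \sqrt{226461}}{174} \approx 13.675 i$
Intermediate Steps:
$S{\left(H \right)} = H^{2}$ ($S{\left(H \right)} = H H = H^{2}$)
$B{\left(t \right)} = -187$ ($B{\left(t \right)} = 17 \left(-11\right) = -187$)
$\sqrt{\frac{1}{74 + 274} + B{\left(S{\left(5 \right)} \right)}} = \sqrt{\frac{1}{74 + 274} - 187} = \sqrt{\frac{1}{348} - 187} = \sqrt{- \frac{65075}{348}} = \frac{5 i \sqrt{226461}}{174}$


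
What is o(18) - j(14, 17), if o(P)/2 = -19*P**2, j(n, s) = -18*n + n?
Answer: -12074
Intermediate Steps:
j(n, s) = -17*n
o(P) = -38*P**2 (o(P) = 2*(-19*P**2) = -38*P**2)
o(18) - j(14, 17) = -38*18**2 - (-17)*14 = -38*324 - 1*(-238) = -12312 + 238 = -12074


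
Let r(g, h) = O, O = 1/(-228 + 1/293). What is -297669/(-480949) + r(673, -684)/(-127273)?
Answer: 2530846935949568/4089133350209831 ≈ 0.61892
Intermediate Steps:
O = -293/66803 (O = 1/(-228 + 1/293) = 1/(-66803/293) = -293/66803 ≈ -0.0043860)
r(g, h) = -293/66803
-297669/(-480949) + r(673, -684)/(-127273) = -297669/(-480949) - 293/66803/(-127273) = -297669*(-1/480949) - 293/66803*(-1/127273) = 297669/480949 + 293/8502218219 = 2530846935949568/4089133350209831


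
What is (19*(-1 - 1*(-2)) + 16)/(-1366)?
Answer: -35/1366 ≈ -0.025622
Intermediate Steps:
(19*(-1 - 1*(-2)) + 16)/(-1366) = (19*(-1 + 2) + 16)*(-1/1366) = (19*1 + 16)*(-1/1366) = (19 + 16)*(-1/1366) = 35*(-1/1366) = -35/1366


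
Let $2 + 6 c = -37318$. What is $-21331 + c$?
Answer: $-27551$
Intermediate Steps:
$c = -6220$ ($c = - \frac{1}{3} + \frac{1}{6} \left(-37318\right) = - \frac{1}{3} - \frac{18659}{3} = -6220$)
$-21331 + c = -21331 - 6220 = -27551$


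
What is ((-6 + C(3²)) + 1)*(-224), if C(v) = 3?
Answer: 448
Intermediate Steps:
((-6 + C(3²)) + 1)*(-224) = ((-6 + 3) + 1)*(-224) = (-3 + 1)*(-224) = -2*(-224) = 448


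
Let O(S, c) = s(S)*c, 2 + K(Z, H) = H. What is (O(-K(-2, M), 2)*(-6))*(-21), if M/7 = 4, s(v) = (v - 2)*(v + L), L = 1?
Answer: 176400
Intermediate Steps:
s(v) = (1 + v)*(-2 + v) (s(v) = (v - 2)*(v + 1) = (-2 + v)*(1 + v) = (1 + v)*(-2 + v))
M = 28 (M = 7*4 = 28)
K(Z, H) = -2 + H
O(S, c) = c*(-2 + S² - S) (O(S, c) = (-2 + S² - S)*c = c*(-2 + S² - S))
(O(-K(-2, M), 2)*(-6))*(-21) = ((2*(-2 + (-(-2 + 28))² - (-1)*(-2 + 28)))*(-6))*(-21) = ((2*(-2 + (-1*26)² - (-1)*26))*(-6))*(-21) = ((2*(-2 + (-26)² - 1*(-26)))*(-6))*(-21) = ((2*(-2 + 676 + 26))*(-6))*(-21) = ((2*700)*(-6))*(-21) = (1400*(-6))*(-21) = -8400*(-21) = 176400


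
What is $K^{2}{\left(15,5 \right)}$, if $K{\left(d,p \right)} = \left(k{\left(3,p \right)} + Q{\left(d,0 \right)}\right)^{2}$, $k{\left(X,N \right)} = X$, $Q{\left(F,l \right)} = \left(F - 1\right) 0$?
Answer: $81$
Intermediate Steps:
$Q{\left(F,l \right)} = 0$ ($Q{\left(F,l \right)} = \left(-1 + F\right) 0 = 0$)
$K{\left(d,p \right)} = 9$ ($K{\left(d,p \right)} = \left(3 + 0\right)^{2} = 3^{2} = 9$)
$K^{2}{\left(15,5 \right)} = 9^{2} = 81$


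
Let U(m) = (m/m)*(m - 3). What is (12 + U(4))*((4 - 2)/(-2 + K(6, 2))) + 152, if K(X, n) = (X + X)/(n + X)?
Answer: 100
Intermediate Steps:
U(m) = -3 + m (U(m) = 1*(-3 + m) = -3 + m)
K(X, n) = 2*X/(X + n) (K(X, n) = (2*X)/(X + n) = 2*X/(X + n))
(12 + U(4))*((4 - 2)/(-2 + K(6, 2))) + 152 = (12 + (-3 + 4))*((4 - 2)/(-2 + 2*6/(6 + 2))) + 152 = (12 + 1)*(2/(-2 + 2*6/8)) + 152 = 13*(2/(-2 + 2*6*(⅛))) + 152 = 13*(2/(-2 + 3/2)) + 152 = 13*(2/(-½)) + 152 = 13*(2*(-2)) + 152 = 13*(-4) + 152 = -52 + 152 = 100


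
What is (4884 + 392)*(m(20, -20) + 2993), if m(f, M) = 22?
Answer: 15907140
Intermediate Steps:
(4884 + 392)*(m(20, -20) + 2993) = (4884 + 392)*(22 + 2993) = 5276*3015 = 15907140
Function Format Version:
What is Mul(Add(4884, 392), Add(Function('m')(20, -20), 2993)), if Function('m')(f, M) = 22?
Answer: 15907140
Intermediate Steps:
Mul(Add(4884, 392), Add(Function('m')(20, -20), 2993)) = Mul(Add(4884, 392), Add(22, 2993)) = Mul(5276, 3015) = 15907140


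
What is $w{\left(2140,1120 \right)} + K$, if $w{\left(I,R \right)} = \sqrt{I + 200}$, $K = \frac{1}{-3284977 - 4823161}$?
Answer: $- \frac{1}{8108138} + 6 \sqrt{65} \approx 48.374$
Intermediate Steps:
$K = - \frac{1}{8108138}$ ($K = \frac{1}{-8108138} = - \frac{1}{8108138} \approx -1.2333 \cdot 10^{-7}$)
$w{\left(I,R \right)} = \sqrt{200 + I}$
$w{\left(2140,1120 \right)} + K = \sqrt{200 + 2140} - \frac{1}{8108138} = \sqrt{2340} - \frac{1}{8108138} = 6 \sqrt{65} - \frac{1}{8108138} = - \frac{1}{8108138} + 6 \sqrt{65}$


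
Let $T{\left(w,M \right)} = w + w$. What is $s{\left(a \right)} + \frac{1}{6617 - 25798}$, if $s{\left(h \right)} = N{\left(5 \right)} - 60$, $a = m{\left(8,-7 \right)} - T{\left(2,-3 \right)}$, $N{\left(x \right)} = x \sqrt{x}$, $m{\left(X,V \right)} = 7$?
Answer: $- \frac{1150861}{19181} + 5 \sqrt{5} \approx -48.82$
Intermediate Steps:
$T{\left(w,M \right)} = 2 w$
$N{\left(x \right)} = x^{\frac{3}{2}}$
$a = 3$ ($a = 7 - 2 \cdot 2 = 7 - 4 = 3$)
$s{\left(h \right)} = -60 + 5 \sqrt{5}$ ($s{\left(h \right)} = 5^{\frac{3}{2}} - 60 = 5 \sqrt{5} - 60 = -60 + 5 \sqrt{5}$)
$s{\left(a \right)} + \frac{1}{6617 - 25798} = \left(-60 + 5 \sqrt{5}\right) + \frac{1}{6617 - 25798} = \left(-60 + 5 \sqrt{5}\right) + \frac{1}{-19181} = \left(-60 + 5 \sqrt{5}\right) - \frac{1}{19181} = - \frac{1150861}{19181} + 5 \sqrt{5}$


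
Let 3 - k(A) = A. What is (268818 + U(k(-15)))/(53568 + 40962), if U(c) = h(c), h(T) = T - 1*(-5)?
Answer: 268841/94530 ≈ 2.8440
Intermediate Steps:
k(A) = 3 - A
h(T) = 5 + T (h(T) = T + 5 = 5 + T)
U(c) = 5 + c
(268818 + U(k(-15)))/(53568 + 40962) = (268818 + (5 + (3 - 1*(-15))))/(53568 + 40962) = (268818 + (5 + (3 + 15)))/94530 = (268818 + (5 + 18))*(1/94530) = (268818 + 23)*(1/94530) = 268841*(1/94530) = 268841/94530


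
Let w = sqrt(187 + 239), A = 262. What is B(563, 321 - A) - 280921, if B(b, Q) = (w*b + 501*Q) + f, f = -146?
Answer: -251508 + 563*sqrt(426) ≈ -2.3989e+5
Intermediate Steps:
w = sqrt(426) ≈ 20.640
B(b, Q) = -146 + 501*Q + b*sqrt(426) (B(b, Q) = (sqrt(426)*b + 501*Q) - 146 = (b*sqrt(426) + 501*Q) - 146 = (501*Q + b*sqrt(426)) - 146 = -146 + 501*Q + b*sqrt(426))
B(563, 321 - A) - 280921 = (-146 + 501*(321 - 1*262) + 563*sqrt(426)) - 280921 = (-146 + 501*(321 - 262) + 563*sqrt(426)) - 280921 = (-146 + 501*59 + 563*sqrt(426)) - 280921 = (-146 + 29559 + 563*sqrt(426)) - 280921 = (29413 + 563*sqrt(426)) - 280921 = -251508 + 563*sqrt(426)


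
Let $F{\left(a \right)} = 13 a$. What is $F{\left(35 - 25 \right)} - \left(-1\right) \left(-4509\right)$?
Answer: $-4379$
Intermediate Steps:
$F{\left(35 - 25 \right)} - \left(-1\right) \left(-4509\right) = 13 \left(35 - 25\right) - \left(-1\right) \left(-4509\right) = 13 \left(35 - 25\right) - 4509 = 13 \cdot 10 - 4509 = 130 - 4509 = -4379$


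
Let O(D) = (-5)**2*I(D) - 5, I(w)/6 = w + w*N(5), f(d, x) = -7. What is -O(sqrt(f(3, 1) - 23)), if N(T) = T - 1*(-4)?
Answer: 5 - 1500*I*sqrt(30) ≈ 5.0 - 8215.8*I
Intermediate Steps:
N(T) = 4 + T (N(T) = T + 4 = 4 + T)
I(w) = 60*w (I(w) = 6*(w + w*(4 + 5)) = 6*(w + w*9) = 6*(w + 9*w) = 6*(10*w) = 60*w)
O(D) = -5 + 1500*D (O(D) = (-5)**2*(60*D) - 5 = 25*(60*D) - 5 = 1500*D - 5 = -5 + 1500*D)
-O(sqrt(f(3, 1) - 23)) = -(-5 + 1500*sqrt(-7 - 23)) = -(-5 + 1500*sqrt(-30)) = -(-5 + 1500*(I*sqrt(30))) = -(-5 + 1500*I*sqrt(30)) = 5 - 1500*I*sqrt(30)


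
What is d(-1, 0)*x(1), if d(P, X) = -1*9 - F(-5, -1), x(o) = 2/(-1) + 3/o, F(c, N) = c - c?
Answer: -9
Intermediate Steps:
F(c, N) = 0
x(o) = -2 + 3/o (x(o) = 2*(-1) + 3/o = -2 + 3/o)
d(P, X) = -9 (d(P, X) = -1*9 - 1*0 = -9 + 0 = -9)
d(-1, 0)*x(1) = -9*(-2 + 3/1) = -9*(-2 + 3*1) = -9*(-2 + 3) = -9*1 = -9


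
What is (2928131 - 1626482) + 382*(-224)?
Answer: 1216081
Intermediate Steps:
(2928131 - 1626482) + 382*(-224) = 1301649 - 85568 = 1216081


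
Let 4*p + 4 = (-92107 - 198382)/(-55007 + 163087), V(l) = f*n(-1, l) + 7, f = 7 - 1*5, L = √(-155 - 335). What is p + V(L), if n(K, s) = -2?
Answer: 574151/432320 ≈ 1.3281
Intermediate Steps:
L = 7*I*√10 (L = √(-490) = 7*I*√10 ≈ 22.136*I)
f = 2 (f = 7 - 5 = 2)
V(l) = 3 (V(l) = 2*(-2) + 7 = -4 + 7 = 3)
p = -722809/432320 (p = -1 + ((-92107 - 198382)/(-55007 + 163087))/4 = -1 + (-290489/108080)/4 = -1 + (-290489*1/108080)/4 = -1 + (¼)*(-290489/108080) = -1 - 290489/432320 = -722809/432320 ≈ -1.6719)
p + V(L) = -722809/432320 + 3 = 574151/432320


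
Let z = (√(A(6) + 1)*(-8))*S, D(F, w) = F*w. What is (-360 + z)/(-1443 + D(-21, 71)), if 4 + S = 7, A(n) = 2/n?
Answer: 20/163 + 8*√3/1467 ≈ 0.13214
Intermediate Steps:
S = 3 (S = -4 + 7 = 3)
z = -16*√3 (z = (√(2/6 + 1)*(-8))*3 = (√(2*(⅙) + 1)*(-8))*3 = (√(⅓ + 1)*(-8))*3 = (√(4/3)*(-8))*3 = ((2*√3/3)*(-8))*3 = -16*√3/3*3 = -16*√3 ≈ -27.713)
(-360 + z)/(-1443 + D(-21, 71)) = (-360 - 16*√3)/(-1443 - 21*71) = (-360 - 16*√3)/(-1443 - 1491) = (-360 - 16*√3)/(-2934) = (-360 - 16*√3)*(-1/2934) = 20/163 + 8*√3/1467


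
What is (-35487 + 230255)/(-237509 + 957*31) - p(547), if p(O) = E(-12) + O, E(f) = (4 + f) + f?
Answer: -54863751/103921 ≈ -527.94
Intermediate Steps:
E(f) = 4 + 2*f
p(O) = -20 + O (p(O) = (4 + 2*(-12)) + O = (4 - 24) + O = -20 + O)
(-35487 + 230255)/(-237509 + 957*31) - p(547) = (-35487 + 230255)/(-237509 + 957*31) - (-20 + 547) = 194768/(-237509 + 29667) - 1*527 = 194768/(-207842) - 527 = 194768*(-1/207842) - 527 = -97384/103921 - 527 = -54863751/103921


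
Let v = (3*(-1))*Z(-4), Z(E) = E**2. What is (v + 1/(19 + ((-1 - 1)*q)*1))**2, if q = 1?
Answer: 664225/289 ≈ 2298.4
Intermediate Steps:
v = -48 (v = (3*(-1))*(-4)**2 = -3*16 = -48)
(v + 1/(19 + ((-1 - 1)*q)*1))**2 = (-48 + 1/(19 + ((-1 - 1)*1)*1))**2 = (-48 + 1/(19 - 2*1*1))**2 = (-48 + 1/(19 - 2*1))**2 = (-48 + 1/(19 - 2))**2 = (-48 + 1/17)**2 = (-815/17)**2 = 664225/289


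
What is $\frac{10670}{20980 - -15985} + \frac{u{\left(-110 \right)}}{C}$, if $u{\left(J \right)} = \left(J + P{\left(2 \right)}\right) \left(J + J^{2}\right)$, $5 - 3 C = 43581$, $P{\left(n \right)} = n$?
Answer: $\frac{3601627733}{40269671} \approx 89.438$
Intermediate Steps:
$C = - \frac{43576}{3}$ ($C = \frac{5}{3} - 14527 = - \frac{43576}{3} \approx -14525.0$)
$u{\left(J \right)} = \left(2 + J\right) \left(J + J^{2}\right)$ ($u{\left(J \right)} = \left(J + 2\right) \left(J + J^{2}\right) = \left(2 + J\right) \left(J + J^{2}\right)$)
$\frac{10670}{20980 - -15985} + \frac{u{\left(-110 \right)}}{C} = \frac{10670}{20980 - -15985} + \frac{\left(-110\right) \left(2 + \left(-110\right)^{2} + 3 \left(-110\right)\right)}{- \frac{43576}{3}} = \frac{10670}{20980 + 15985} + - 110 \left(2 + 12100 - 330\right) \left(- \frac{3}{43576}\right) = \frac{10670}{36965} + \left(-110\right) 11772 \left(- \frac{3}{43576}\right) = 10670 \cdot \frac{1}{36965} - - \frac{485595}{5447} = \frac{2134}{7393} + \frac{485595}{5447} = \frac{3601627733}{40269671}$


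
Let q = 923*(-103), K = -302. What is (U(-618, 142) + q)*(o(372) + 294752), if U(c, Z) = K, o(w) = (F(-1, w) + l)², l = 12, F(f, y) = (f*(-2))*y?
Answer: -82618752848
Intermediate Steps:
F(f, y) = -2*f*y (F(f, y) = (-2*f)*y = -2*f*y)
o(w) = (12 + 2*w)² (o(w) = (-2*(-1)*w + 12)² = (2*w + 12)² = (12 + 2*w)²)
U(c, Z) = -302
q = -95069
(U(-618, 142) + q)*(o(372) + 294752) = (-302 - 95069)*(4*(6 + 372)² + 294752) = -95371*(4*378² + 294752) = -95371*(4*142884 + 294752) = -95371*(571536 + 294752) = -95371*866288 = -82618752848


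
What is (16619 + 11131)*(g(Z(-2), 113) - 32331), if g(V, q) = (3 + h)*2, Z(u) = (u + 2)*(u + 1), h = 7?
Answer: -896630250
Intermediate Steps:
Z(u) = (1 + u)*(2 + u) (Z(u) = (2 + u)*(1 + u) = (1 + u)*(2 + u))
g(V, q) = 20 (g(V, q) = (3 + 7)*2 = 10*2 = 20)
(16619 + 11131)*(g(Z(-2), 113) - 32331) = (16619 + 11131)*(20 - 32331) = 27750*(-32311) = -896630250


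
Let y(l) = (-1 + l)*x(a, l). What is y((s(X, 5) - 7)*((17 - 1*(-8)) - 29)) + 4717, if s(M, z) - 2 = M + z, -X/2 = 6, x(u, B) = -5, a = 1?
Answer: 4482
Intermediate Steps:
X = -12 (X = -2*6 = -12)
s(M, z) = 2 + M + z (s(M, z) = 2 + (M + z) = 2 + M + z)
y(l) = 5 - 5*l (y(l) = (-1 + l)*(-5) = 5 - 5*l)
y((s(X, 5) - 7)*((17 - 1*(-8)) - 29)) + 4717 = (5 - 5*((2 - 12 + 5) - 7)*((17 - 1*(-8)) - 29)) + 4717 = (5 - 5*(-5 - 7)*((17 + 8) - 29)) + 4717 = (5 - (-60)*(25 - 29)) + 4717 = (5 - (-60)*(-4)) + 4717 = (5 - 5*48) + 4717 = (5 - 240) + 4717 = -235 + 4717 = 4482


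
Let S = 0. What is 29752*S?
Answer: 0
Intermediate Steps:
29752*S = 29752*0 = 0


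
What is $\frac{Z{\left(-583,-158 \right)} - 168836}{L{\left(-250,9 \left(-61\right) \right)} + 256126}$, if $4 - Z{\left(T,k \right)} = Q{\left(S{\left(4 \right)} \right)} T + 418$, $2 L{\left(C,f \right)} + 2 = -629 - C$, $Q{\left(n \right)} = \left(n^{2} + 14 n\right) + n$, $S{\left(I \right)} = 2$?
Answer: $- \frac{298856}{511871} \approx -0.58385$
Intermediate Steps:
$Q{\left(n \right)} = n^{2} + 15 n$
$L{\left(C,f \right)} = - \frac{631}{2} - \frac{C}{2}$ ($L{\left(C,f \right)} = -1 + \frac{-629 - C}{2} = -1 - \left(\frac{629}{2} + \frac{C}{2}\right) = - \frac{631}{2} - \frac{C}{2}$)
$Z{\left(T,k \right)} = -414 - 34 T$ ($Z{\left(T,k \right)} = 4 - \left(2 \left(15 + 2\right) T + 418\right) = 4 - \left(2 \cdot 17 T + 418\right) = 4 - \left(34 T + 418\right) = 4 - \left(418 + 34 T\right) = -414 - 34 T$)
$\frac{Z{\left(-583,-158 \right)} - 168836}{L{\left(-250,9 \left(-61\right) \right)} + 256126} = \frac{\left(-414 - -19822\right) - 168836}{\left(- \frac{631}{2} - -125\right) + 256126} = \frac{\left(-414 + 19822\right) - 168836}{\left(- \frac{631}{2} + 125\right) + 256126} = \frac{19408 - 168836}{- \frac{381}{2} + 256126} = - \frac{149428}{\frac{511871}{2}} = \left(-149428\right) \frac{2}{511871} = - \frac{298856}{511871}$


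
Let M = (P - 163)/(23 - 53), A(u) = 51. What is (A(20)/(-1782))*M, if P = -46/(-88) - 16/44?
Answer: -24361/156816 ≈ -0.15535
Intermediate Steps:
P = 7/44 (P = -46*(-1/88) - 16*1/44 = 23/44 - 4/11 = 7/44 ≈ 0.15909)
M = 1433/264 (M = (7/44 - 163)/(23 - 53) = -7165/44/(-30) = -7165/44*(-1/30) = 1433/264 ≈ 5.4280)
(A(20)/(-1782))*M = (51/(-1782))*(1433/264) = (51*(-1/1782))*(1433/264) = -17/594*1433/264 = -24361/156816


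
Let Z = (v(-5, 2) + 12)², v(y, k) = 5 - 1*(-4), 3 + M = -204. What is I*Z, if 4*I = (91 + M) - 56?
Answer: -18963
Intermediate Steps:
M = -207 (M = -3 - 204 = -207)
v(y, k) = 9 (v(y, k) = 5 + 4 = 9)
I = -43 (I = ((91 - 207) - 56)/4 = (-116 - 56)/4 = (¼)*(-172) = -43)
Z = 441 (Z = (9 + 12)² = 21² = 441)
I*Z = -43*441 = -18963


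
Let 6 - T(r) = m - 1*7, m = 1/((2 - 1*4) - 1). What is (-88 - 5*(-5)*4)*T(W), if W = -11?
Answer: 160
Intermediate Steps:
m = -⅓ (m = 1/((2 - 4) - 1) = 1/(-2 - 1) = 1/(-3) = -⅓ ≈ -0.33333)
T(r) = 40/3 (T(r) = 6 - (-⅓ - 1*7) = 6 - (-⅓ - 7) = 6 - 1*(-22/3) = 6 + 22/3 = 40/3)
(-88 - 5*(-5)*4)*T(W) = (-88 - 5*(-5)*4)*(40/3) = (-88 + 25*4)*(40/3) = (-88 + 100)*(40/3) = 12*(40/3) = 160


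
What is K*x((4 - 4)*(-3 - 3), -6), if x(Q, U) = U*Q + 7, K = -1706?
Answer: -11942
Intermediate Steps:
x(Q, U) = 7 + Q*U (x(Q, U) = Q*U + 7 = 7 + Q*U)
K*x((4 - 4)*(-3 - 3), -6) = -1706*(7 + ((4 - 4)*(-3 - 3))*(-6)) = -1706*(7 + (0*(-6))*(-6)) = -1706*(7 + 0*(-6)) = -1706*(7 + 0) = -1706*7 = -11942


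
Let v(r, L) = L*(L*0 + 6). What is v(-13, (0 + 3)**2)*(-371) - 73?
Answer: -20107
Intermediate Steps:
v(r, L) = 6*L (v(r, L) = L*(0 + 6) = L*6 = 6*L)
v(-13, (0 + 3)**2)*(-371) - 73 = (6*(0 + 3)**2)*(-371) - 73 = (6*3**2)*(-371) - 73 = (6*9)*(-371) - 73 = 54*(-371) - 73 = -20034 - 73 = -20107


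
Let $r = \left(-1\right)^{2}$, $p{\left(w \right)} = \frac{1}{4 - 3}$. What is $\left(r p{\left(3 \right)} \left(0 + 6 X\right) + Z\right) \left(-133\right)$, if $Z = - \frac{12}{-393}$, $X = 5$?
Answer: $- \frac{523222}{131} \approx -3994.1$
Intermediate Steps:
$p{\left(w \right)} = 1$ ($p{\left(w \right)} = 1^{-1} = 1$)
$r = 1$
$Z = \frac{4}{131}$ ($Z = \left(-12\right) \left(- \frac{1}{393}\right) = \frac{4}{131} \approx 0.030534$)
$\left(r p{\left(3 \right)} \left(0 + 6 X\right) + Z\right) \left(-133\right) = \left(1 \cdot 1 \left(0 + 6 \cdot 5\right) + \frac{4}{131}\right) \left(-133\right) = \left(1 \left(0 + 30\right) + \frac{4}{131}\right) \left(-133\right) = \left(1 \cdot 30 + \frac{4}{131}\right) \left(-133\right) = \left(30 + \frac{4}{131}\right) \left(-133\right) = \frac{3934}{131} \left(-133\right) = - \frac{523222}{131}$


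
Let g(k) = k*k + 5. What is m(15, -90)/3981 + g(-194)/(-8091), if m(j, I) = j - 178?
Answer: -5598802/1192973 ≈ -4.6932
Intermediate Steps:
m(j, I) = -178 + j
g(k) = 5 + k² (g(k) = k² + 5 = 5 + k²)
m(15, -90)/3981 + g(-194)/(-8091) = (-178 + 15)/3981 + (5 + (-194)²)/(-8091) = -163*1/3981 + (5 + 37636)*(-1/8091) = -163/3981 + 37641*(-1/8091) = -163/3981 - 12547/2697 = -5598802/1192973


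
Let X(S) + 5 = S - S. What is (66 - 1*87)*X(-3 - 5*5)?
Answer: 105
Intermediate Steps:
X(S) = -5 (X(S) = -5 + (S - S) = -5 + 0 = -5)
(66 - 1*87)*X(-3 - 5*5) = (66 - 1*87)*(-5) = (66 - 87)*(-5) = -21*(-5) = 105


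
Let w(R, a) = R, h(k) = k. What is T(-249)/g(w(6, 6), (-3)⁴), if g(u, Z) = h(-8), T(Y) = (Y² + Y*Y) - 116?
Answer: -61943/4 ≈ -15486.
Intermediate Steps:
T(Y) = -116 + 2*Y² (T(Y) = (Y² + Y²) - 116 = 2*Y² - 116 = -116 + 2*Y²)
g(u, Z) = -8
T(-249)/g(w(6, 6), (-3)⁴) = (-116 + 2*(-249)²)/(-8) = (-116 + 2*62001)*(-⅛) = (-116 + 124002)*(-⅛) = 123886*(-⅛) = -61943/4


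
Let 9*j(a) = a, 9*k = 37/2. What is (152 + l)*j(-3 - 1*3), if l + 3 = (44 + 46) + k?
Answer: -4339/27 ≈ -160.70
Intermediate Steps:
k = 37/18 (k = (37/2)/9 = (37*(1/2))/9 = (1/9)*(37/2) = 37/18 ≈ 2.0556)
j(a) = a/9
l = 1603/18 (l = -3 + ((44 + 46) + 37/18) = -3 + (90 + 37/18) = -3 + 1657/18 = 1603/18 ≈ 89.056)
(152 + l)*j(-3 - 1*3) = (152 + 1603/18)*((-3 - 1*3)/9) = 4339*((-3 - 3)/9)/18 = 4339*((1/9)*(-6))/18 = (4339/18)*(-2/3) = -4339/27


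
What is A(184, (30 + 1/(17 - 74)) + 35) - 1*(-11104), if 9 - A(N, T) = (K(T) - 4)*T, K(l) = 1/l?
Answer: 648200/57 ≈ 11372.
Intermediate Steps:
A(N, T) = 9 - T*(-4 + 1/T) (A(N, T) = 9 - (1/T - 4)*T = 9 - (-4 + 1/T)*T = 9 - T*(-4 + 1/T))
A(184, (30 + 1/(17 - 74)) + 35) - 1*(-11104) = (8 + 4*((30 + 1/(17 - 74)) + 35)) - 1*(-11104) = (8 + 4*((30 + 1/(-57)) + 35)) + 11104 = (8 + 4*((30 - 1/57) + 35)) + 11104 = (8 + 4*(1709/57 + 35)) + 11104 = (8 + 4*(3704/57)) + 11104 = (8 + 14816/57) + 11104 = 15272/57 + 11104 = 648200/57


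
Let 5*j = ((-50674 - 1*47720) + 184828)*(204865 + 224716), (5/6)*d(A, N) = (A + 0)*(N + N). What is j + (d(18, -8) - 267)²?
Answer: 185661402739/25 ≈ 7.4265e+9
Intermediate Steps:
d(A, N) = 12*A*N/5 (d(A, N) = 6*((A + 0)*(N + N))/5 = 6*(A*(2*N))/5 = 6*(2*A*N)/5 = 12*A*N/5)
j = 37130404154/5 (j = (((-50674 - 1*47720) + 184828)*(204865 + 224716))/5 = (((-50674 - 47720) + 184828)*429581)/5 = ((-98394 + 184828)*429581)/5 = (86434*429581)/5 = (⅕)*37130404154 = 37130404154/5 ≈ 7.4261e+9)
j + (d(18, -8) - 267)² = 37130404154/5 + ((12/5)*18*(-8) - 267)² = 37130404154/5 + (-1728/5 - 267)² = 37130404154/5 + (-3063/5)² = 37130404154/5 + 9381969/25 = 185661402739/25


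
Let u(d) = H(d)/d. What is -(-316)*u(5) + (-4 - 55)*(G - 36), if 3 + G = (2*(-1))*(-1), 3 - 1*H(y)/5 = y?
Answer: 1551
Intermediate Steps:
H(y) = 15 - 5*y
G = -1 (G = -3 + (2*(-1))*(-1) = -3 - 2*(-1) = -3 + 2 = -1)
u(d) = (15 - 5*d)/d
-(-316)*u(5) + (-4 - 55)*(G - 36) = -(-316)*(-5 + 15/5) + (-4 - 55)*(-1 - 36) = -(-316)*(-5 + 15*(⅕)) - 59*(-37) = -(-316)*(-5 + 3) + 2183 = -(-316)*(-2) + 2183 = -158*4 + 2183 = -632 + 2183 = 1551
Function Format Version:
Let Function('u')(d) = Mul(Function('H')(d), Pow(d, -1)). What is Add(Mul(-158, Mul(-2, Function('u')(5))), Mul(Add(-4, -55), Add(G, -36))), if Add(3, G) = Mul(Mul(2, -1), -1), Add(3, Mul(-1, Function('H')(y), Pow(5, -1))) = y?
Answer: 1551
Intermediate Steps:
Function('H')(y) = Add(15, Mul(-5, y))
G = -1 (G = Add(-3, Mul(Mul(2, -1), -1)) = Add(-3, Mul(-2, -1)) = Add(-3, 2) = -1)
Function('u')(d) = Mul(Pow(d, -1), Add(15, Mul(-5, d))) (Function('u')(d) = Mul(Add(15, Mul(-5, d)), Pow(d, -1)) = Mul(Pow(d, -1), Add(15, Mul(-5, d))))
Add(Mul(-158, Mul(-2, Function('u')(5))), Mul(Add(-4, -55), Add(G, -36))) = Add(Mul(-158, Mul(-2, Add(-5, Mul(15, Pow(5, -1))))), Mul(Add(-4, -55), Add(-1, -36))) = Add(Mul(-158, Mul(-2, Add(-5, Mul(15, Rational(1, 5))))), Mul(-59, -37)) = Add(Mul(-158, Mul(-2, Add(-5, 3))), 2183) = Add(Mul(-158, Mul(-2, -2)), 2183) = Add(Mul(-158, 4), 2183) = Add(-632, 2183) = 1551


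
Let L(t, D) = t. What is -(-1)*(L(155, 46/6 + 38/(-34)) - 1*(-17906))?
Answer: 18061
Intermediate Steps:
-(-1)*(L(155, 46/6 + 38/(-34)) - 1*(-17906)) = -(-1)*(155 - 1*(-17906)) = -(-1)*(155 + 17906) = -(-1)*18061 = -1*(-18061) = 18061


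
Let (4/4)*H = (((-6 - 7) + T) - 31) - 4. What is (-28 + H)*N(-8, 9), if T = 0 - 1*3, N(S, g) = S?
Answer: 632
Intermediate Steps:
T = -3 (T = 0 - 3 = -3)
H = -51 (H = (((-6 - 7) - 3) - 31) - 4 = ((-13 - 3) - 31) - 4 = (-16 - 31) - 4 = -47 - 4 = -51)
(-28 + H)*N(-8, 9) = (-28 - 51)*(-8) = -79*(-8) = 632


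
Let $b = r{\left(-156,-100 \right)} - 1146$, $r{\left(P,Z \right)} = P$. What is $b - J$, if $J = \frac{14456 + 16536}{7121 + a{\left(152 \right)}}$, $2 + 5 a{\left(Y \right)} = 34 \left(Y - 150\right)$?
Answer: $- \frac{46598602}{35671} \approx -1306.3$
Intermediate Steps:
$a{\left(Y \right)} = - \frac{5102}{5} + \frac{34 Y}{5}$ ($a{\left(Y \right)} = - \frac{2}{5} + \frac{34 \left(Y - 150\right)}{5} = - \frac{2}{5} + \frac{34 \left(-150 + Y\right)}{5} = - \frac{2}{5} + \frac{-5100 + 34 Y}{5} = - \frac{2}{5} + \left(-1020 + \frac{34 Y}{5}\right) = - \frac{5102}{5} + \frac{34 Y}{5}$)
$J = \frac{154960}{35671}$ ($J = \frac{14456 + 16536}{7121 + \left(- \frac{5102}{5} + \frac{34}{5} \cdot 152\right)} = \frac{30992}{7121 + \left(- \frac{5102}{5} + \frac{5168}{5}\right)} = \frac{30992}{7121 + \frac{66}{5}} = \frac{30992}{\frac{35671}{5}} = 30992 \cdot \frac{5}{35671} = \frac{154960}{35671} \approx 4.3441$)
$b = -1302$ ($b = -156 - 1146 = -1302$)
$b - J = -1302 - \frac{154960}{35671} = - \frac{46598602}{35671}$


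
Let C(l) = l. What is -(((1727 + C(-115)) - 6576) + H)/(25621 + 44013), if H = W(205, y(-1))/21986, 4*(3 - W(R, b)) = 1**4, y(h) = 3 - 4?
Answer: 436554005/6123892496 ≈ 0.071287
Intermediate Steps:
y(h) = -1
W(R, b) = 11/4 (W(R, b) = 3 - 1/4*1**4 = 3 - 1/4*1 = 3 - 1/4 = 11/4)
H = 11/87944 (H = (11/4)/21986 = (11/4)*(1/21986) = 11/87944 ≈ 0.00012508)
-(((1727 + C(-115)) - 6576) + H)/(25621 + 44013) = -(((1727 - 115) - 6576) + 11/87944)/(25621 + 44013) = -((1612 - 6576) + 11/87944)/69634 = -(-4964 + 11/87944)/69634 = -(-436554005)/(87944*69634) = -1*(-436554005/6123892496) = 436554005/6123892496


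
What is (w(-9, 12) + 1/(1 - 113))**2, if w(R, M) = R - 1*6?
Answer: 2825761/12544 ≈ 225.27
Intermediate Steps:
w(R, M) = -6 + R (w(R, M) = R - 6 = -6 + R)
(w(-9, 12) + 1/(1 - 113))**2 = ((-6 - 9) + 1/(1 - 113))**2 = (-15 + 1/(-112))**2 = (-15 - 1/112)**2 = (-1681/112)**2 = 2825761/12544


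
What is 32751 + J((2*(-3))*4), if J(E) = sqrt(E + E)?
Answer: 32751 + 4*I*sqrt(3) ≈ 32751.0 + 6.9282*I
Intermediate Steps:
J(E) = sqrt(2)*sqrt(E) (J(E) = sqrt(2*E) = sqrt(2)*sqrt(E))
32751 + J((2*(-3))*4) = 32751 + sqrt(2)*sqrt((2*(-3))*4) = 32751 + sqrt(2)*sqrt(-6*4) = 32751 + sqrt(2)*sqrt(-24) = 32751 + sqrt(2)*(2*I*sqrt(6)) = 32751 + 4*I*sqrt(3)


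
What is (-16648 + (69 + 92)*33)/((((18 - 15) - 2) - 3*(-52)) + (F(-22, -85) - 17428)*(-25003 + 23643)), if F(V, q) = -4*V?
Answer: -11335/23582557 ≈ -0.00048065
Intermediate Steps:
(-16648 + (69 + 92)*33)/((((18 - 15) - 2) - 3*(-52)) + (F(-22, -85) - 17428)*(-25003 + 23643)) = (-16648 + (69 + 92)*33)/((((18 - 15) - 2) - 3*(-52)) + (-4*(-22) - 17428)*(-25003 + 23643)) = (-16648 + 161*33)/(((3 - 2) + 156) + (88 - 17428)*(-1360)) = (-16648 + 5313)/((1 + 156) - 17340*(-1360)) = -11335/(157 + 23582400) = -11335/23582557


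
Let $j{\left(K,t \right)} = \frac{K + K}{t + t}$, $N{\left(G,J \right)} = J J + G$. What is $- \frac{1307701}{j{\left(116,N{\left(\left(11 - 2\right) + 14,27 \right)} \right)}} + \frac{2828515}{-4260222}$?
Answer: $- \frac{1047366237115871}{123546438} \approx -8.4775 \cdot 10^{6}$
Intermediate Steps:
$N{\left(G,J \right)} = G + J^{2}$ ($N{\left(G,J \right)} = J^{2} + G = G + J^{2}$)
$j{\left(K,t \right)} = \frac{K}{t}$ ($j{\left(K,t \right)} = \frac{2 K}{2 t} = 2 K \frac{1}{2 t} = \frac{K}{t}$)
$- \frac{1307701}{j{\left(116,N{\left(\left(11 - 2\right) + 14,27 \right)} \right)}} + \frac{2828515}{-4260222} = - \frac{1307701}{116 \frac{1}{\left(\left(11 - 2\right) + 14\right) + 27^{2}}} + \frac{2828515}{-4260222} = - \frac{1307701}{116 \frac{1}{\left(9 + 14\right) + 729}} + 2828515 \left(- \frac{1}{4260222}\right) = - \frac{1307701}{116 \frac{1}{23 + 729}} - \frac{2828515}{4260222} = - \frac{1307701}{116 \cdot \frac{1}{752}} - \frac{2828515}{4260222} = - \frac{1307701}{\frac{29}{188}} - \frac{2828515}{4260222} = \left(-1307701\right) \frac{188}{29} - \frac{2828515}{4260222} = - \frac{245847788}{29} - \frac{2828515}{4260222} = - \frac{1047366237115871}{123546438}$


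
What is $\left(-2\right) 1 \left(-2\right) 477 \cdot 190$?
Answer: $362520$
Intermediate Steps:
$\left(-2\right) 1 \left(-2\right) 477 \cdot 190 = \left(-2\right) \left(-2\right) 477 \cdot 190 = 4 \cdot 477 \cdot 190 = 1908 \cdot 190 = 362520$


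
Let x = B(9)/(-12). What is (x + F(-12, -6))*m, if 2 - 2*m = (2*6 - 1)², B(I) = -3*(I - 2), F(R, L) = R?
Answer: 4879/8 ≈ 609.88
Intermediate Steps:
B(I) = 6 - 3*I (B(I) = -3*(-2 + I) = 6 - 3*I)
x = 7/4 (x = (6 - 3*9)/(-12) = (6 - 27)*(-1/12) = -21*(-1/12) = 7/4 ≈ 1.7500)
m = -119/2 (m = 1 - (2*6 - 1)²/2 = 1 - (12 - 1)²/2 = 1 - ½*11² = 1 - ½*121 = 1 - 121/2 = -119/2 ≈ -59.500)
(x + F(-12, -6))*m = (7/4 - 12)*(-119/2) = -41/4*(-119/2) = 4879/8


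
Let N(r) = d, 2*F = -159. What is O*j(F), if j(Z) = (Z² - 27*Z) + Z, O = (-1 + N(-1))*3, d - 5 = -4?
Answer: 0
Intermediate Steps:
F = -159/2 (F = (½)*(-159) = -159/2 ≈ -79.500)
d = 1 (d = 5 - 4 = 1)
N(r) = 1
O = 0 (O = (-1 + 1)*3 = 0*3 = 0)
j(Z) = Z² - 26*Z
O*j(F) = 0*(-159*(-26 - 159/2)/2) = 0*(-159/2*(-211/2)) = 0*(33549/4) = 0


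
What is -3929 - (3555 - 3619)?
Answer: -3865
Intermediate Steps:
-3929 - (3555 - 3619) = -3929 - 1*(-64) = -3929 + 64 = -3865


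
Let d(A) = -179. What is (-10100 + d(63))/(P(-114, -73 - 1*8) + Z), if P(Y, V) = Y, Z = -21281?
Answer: 10279/21395 ≈ 0.48044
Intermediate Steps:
(-10100 + d(63))/(P(-114, -73 - 1*8) + Z) = (-10100 - 179)/(-114 - 21281) = -10279/(-21395) = -10279*(-1/21395) = 10279/21395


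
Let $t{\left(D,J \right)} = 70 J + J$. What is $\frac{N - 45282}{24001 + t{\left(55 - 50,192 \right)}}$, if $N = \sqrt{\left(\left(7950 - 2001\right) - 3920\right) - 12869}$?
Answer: $- \frac{45282}{37633} + \frac{2 i \sqrt{2710}}{37633} \approx -1.2033 + 0.0027666 i$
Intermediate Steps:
$t{\left(D,J \right)} = 71 J$
$N = 2 i \sqrt{2710}$ ($N = \sqrt{\left(5949 - 3920\right) - 12869} = \sqrt{2029 - 12869} = \sqrt{-10840} = 2 i \sqrt{2710} \approx 104.12 i$)
$\frac{N - 45282}{24001 + t{\left(55 - 50,192 \right)}} = \frac{2 i \sqrt{2710} - 45282}{24001 + 71 \cdot 192} = \frac{-45282 + 2 i \sqrt{2710}}{24001 + 13632} = \frac{-45282 + 2 i \sqrt{2710}}{37633} = \left(-45282 + 2 i \sqrt{2710}\right) \frac{1}{37633} = - \frac{45282}{37633} + \frac{2 i \sqrt{2710}}{37633}$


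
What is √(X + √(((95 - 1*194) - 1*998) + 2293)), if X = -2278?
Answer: √(-2278 + 2*√299) ≈ 47.365*I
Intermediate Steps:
√(X + √(((95 - 1*194) - 1*998) + 2293)) = √(-2278 + √(((95 - 1*194) - 1*998) + 2293)) = √(-2278 + √(((95 - 194) - 998) + 2293)) = √(-2278 + √((-99 - 998) + 2293)) = √(-2278 + √(-1097 + 2293)) = √(-2278 + √1196) = √(-2278 + 2*√299)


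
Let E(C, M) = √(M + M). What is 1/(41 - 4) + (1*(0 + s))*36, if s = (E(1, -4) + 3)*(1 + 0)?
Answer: 3997/37 + 72*I*√2 ≈ 108.03 + 101.82*I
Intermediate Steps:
E(C, M) = √2*√M (E(C, M) = √(2*M) = √2*√M)
s = 3 + 2*I*√2 (s = (√2*√(-4) + 3)*(1 + 0) = (√2*(2*I) + 3)*1 = (2*I*√2 + 3)*1 = (3 + 2*I*√2)*1 = 3 + 2*I*√2 ≈ 3.0 + 2.8284*I)
1/(41 - 4) + (1*(0 + s))*36 = 1/(41 - 4) + (1*(0 + (3 + 2*I*√2)))*36 = 1/37 + (1*(3 + 2*I*√2))*36 = 1/37 + (3 + 2*I*√2)*36 = 1/37 + (108 + 72*I*√2) = 3997/37 + 72*I*√2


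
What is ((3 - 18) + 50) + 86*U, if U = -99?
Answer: -8479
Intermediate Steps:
((3 - 18) + 50) + 86*U = ((3 - 18) + 50) + 86*(-99) = (-15 + 50) - 8514 = 35 - 8514 = -8479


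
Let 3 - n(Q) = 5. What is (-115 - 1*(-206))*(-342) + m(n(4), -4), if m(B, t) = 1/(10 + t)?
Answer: -186731/6 ≈ -31122.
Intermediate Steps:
n(Q) = -2 (n(Q) = 3 - 1*5 = 3 - 5 = -2)
(-115 - 1*(-206))*(-342) + m(n(4), -4) = (-115 - 1*(-206))*(-342) + 1/(10 - 4) = (-115 + 206)*(-342) + 1/6 = 91*(-342) + ⅙ = -31122 + ⅙ = -186731/6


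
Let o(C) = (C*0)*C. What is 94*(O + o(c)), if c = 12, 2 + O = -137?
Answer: -13066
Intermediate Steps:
O = -139 (O = -2 - 137 = -139)
o(C) = 0 (o(C) = 0*C = 0)
94*(O + o(c)) = 94*(-139 + 0) = 94*(-139) = -13066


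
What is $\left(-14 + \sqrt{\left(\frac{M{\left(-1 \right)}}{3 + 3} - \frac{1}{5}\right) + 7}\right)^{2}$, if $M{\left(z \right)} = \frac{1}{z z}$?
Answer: $\frac{\left(420 - \sqrt{6270}\right)^{2}}{900} \approx 129.06$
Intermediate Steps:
$M{\left(z \right)} = \frac{1}{z^{2}}$
$\left(-14 + \sqrt{\left(\frac{M{\left(-1 \right)}}{3 + 3} - \frac{1}{5}\right) + 7}\right)^{2} = \left(-14 + \sqrt{\left(\frac{1}{1 \left(3 + 3\right)} - \frac{1}{5}\right) + 7}\right)^{2} = \left(-14 + \sqrt{\left(1 \cdot \frac{1}{6} - \frac{1}{5}\right) + 7}\right)^{2} = \left(-14 + \sqrt{\left(\frac{1}{6} - \frac{1}{5}\right) + 7}\right)^{2} = \left(-14 + \sqrt{- \frac{1}{30} + 7}\right)^{2} = \left(-14 + \sqrt{\frac{209}{30}}\right)^{2} = \left(-14 + \frac{\sqrt{6270}}{30}\right)^{2}$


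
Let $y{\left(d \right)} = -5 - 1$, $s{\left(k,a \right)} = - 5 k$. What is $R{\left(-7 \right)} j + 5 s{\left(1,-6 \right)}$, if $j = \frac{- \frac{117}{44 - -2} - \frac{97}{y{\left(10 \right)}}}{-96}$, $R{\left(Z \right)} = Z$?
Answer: $- \frac{39755}{1656} \approx -24.007$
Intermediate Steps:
$y{\left(d \right)} = -6$
$j = - \frac{235}{1656}$ ($j = \frac{- \frac{117}{44 - -2} - \frac{97}{-6}}{-96} = \left(- \frac{117}{44 + 2} - - \frac{97}{6}\right) \left(- \frac{1}{96}\right) = \left(- \frac{117}{46} + \frac{97}{6}\right) \left(- \frac{1}{96}\right) = \frac{940}{69} \left(- \frac{1}{96}\right) = - \frac{235}{1656} \approx -0.14191$)
$R{\left(-7 \right)} j + 5 s{\left(1,-6 \right)} = \left(-7\right) \left(- \frac{235}{1656}\right) + 5 \left(\left(-5\right) 1\right) = \frac{1645}{1656} + 5 \left(-5\right) = \frac{1645}{1656} - 25 = - \frac{39755}{1656}$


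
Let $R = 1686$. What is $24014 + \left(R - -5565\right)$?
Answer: $31265$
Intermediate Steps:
$24014 + \left(R - -5565\right) = 24014 + \left(1686 - -5565\right) = 24014 + \left(1686 + 5565\right) = 24014 + 7251 = 31265$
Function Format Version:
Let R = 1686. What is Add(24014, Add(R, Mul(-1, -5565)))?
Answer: 31265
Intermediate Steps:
Add(24014, Add(R, Mul(-1, -5565))) = Add(24014, Add(1686, Mul(-1, -5565))) = Add(24014, Add(1686, 5565)) = Add(24014, 7251) = 31265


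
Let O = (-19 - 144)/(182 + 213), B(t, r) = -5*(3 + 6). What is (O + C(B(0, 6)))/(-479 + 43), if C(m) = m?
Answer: 8969/86110 ≈ 0.10416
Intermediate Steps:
B(t, r) = -45 (B(t, r) = -5*9 = -45)
O = -163/395 ≈ -0.41266
(O + C(B(0, 6)))/(-479 + 43) = (-163/395 - 45)/(-479 + 43) = -17938/395/(-436) = -17938/395*(-1/436) = 8969/86110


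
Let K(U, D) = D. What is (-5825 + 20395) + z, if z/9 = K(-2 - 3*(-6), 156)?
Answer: 15974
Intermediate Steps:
z = 1404 (z = 9*156 = 1404)
(-5825 + 20395) + z = (-5825 + 20395) + 1404 = 14570 + 1404 = 15974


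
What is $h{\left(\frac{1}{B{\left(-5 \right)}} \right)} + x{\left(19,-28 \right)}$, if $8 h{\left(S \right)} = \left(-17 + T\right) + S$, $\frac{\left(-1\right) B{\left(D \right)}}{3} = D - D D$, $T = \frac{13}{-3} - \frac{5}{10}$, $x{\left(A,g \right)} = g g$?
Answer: $\frac{140629}{180} \approx 781.27$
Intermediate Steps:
$x{\left(A,g \right)} = g^{2}$
$T = - \frac{29}{6}$ ($T = 13 \left(- \frac{1}{3}\right) - \frac{1}{2} = - \frac{13}{3} - \frac{1}{2} = - \frac{29}{6} \approx -4.8333$)
$B{\left(D \right)} = - 3 D + 3 D^{2}$ ($B{\left(D \right)} = - 3 \left(D - D D\right) = - 3 \left(D - D^{2}\right) = - 3 D + 3 D^{2}$)
$h{\left(S \right)} = - \frac{131}{48} + \frac{S}{8}$ ($h{\left(S \right)} = \frac{\left(-17 - \frac{29}{6}\right) + S}{8} = \frac{- \frac{131}{6} + S}{8} = - \frac{131}{48} + \frac{S}{8}$)
$h{\left(\frac{1}{B{\left(-5 \right)}} \right)} + x{\left(19,-28 \right)} = \left(- \frac{131}{48} + \frac{1}{8 \cdot 3 \left(-5\right) \left(-1 - 5\right)}\right) + \left(-28\right)^{2} = \left(- \frac{131}{48} + \frac{1}{8 \cdot 3 \left(-5\right) \left(-6\right)}\right) + 784 = \left(- \frac{131}{48} + \frac{1}{8 \cdot 90}\right) + 784 = \left(- \frac{131}{48} + \frac{1}{8} \cdot \frac{1}{90}\right) + 784 = \left(- \frac{131}{48} + \frac{1}{720}\right) + 784 = - \frac{491}{180} + 784 = \frac{140629}{180}$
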